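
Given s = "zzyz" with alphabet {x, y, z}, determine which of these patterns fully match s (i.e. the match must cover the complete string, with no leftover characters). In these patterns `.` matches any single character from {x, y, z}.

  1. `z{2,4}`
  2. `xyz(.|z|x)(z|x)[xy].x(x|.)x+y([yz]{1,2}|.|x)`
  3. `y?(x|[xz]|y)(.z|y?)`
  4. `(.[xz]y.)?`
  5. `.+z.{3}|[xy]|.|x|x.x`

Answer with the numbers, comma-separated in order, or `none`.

4

1 → no match
2 → no match — must start with "xyz"
3 → no match
4 → match
5 → no match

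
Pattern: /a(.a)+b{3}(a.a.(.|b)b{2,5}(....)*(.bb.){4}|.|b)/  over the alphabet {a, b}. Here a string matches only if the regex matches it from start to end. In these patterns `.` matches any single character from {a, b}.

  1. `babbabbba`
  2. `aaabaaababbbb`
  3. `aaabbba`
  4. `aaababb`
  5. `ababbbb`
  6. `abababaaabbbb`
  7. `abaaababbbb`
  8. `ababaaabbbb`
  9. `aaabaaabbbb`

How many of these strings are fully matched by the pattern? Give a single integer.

1. `babbabbba` → no match — must start with `a`
2 → match
3. `aaabbba` → match
4. `aaababb` → no match
5. `ababbbb` → match
6 → match
7. `abaaababbbb` → match
8. `ababaaabbbb` → match
9. `aaabaaabbbb` → match
Total matched: 7

7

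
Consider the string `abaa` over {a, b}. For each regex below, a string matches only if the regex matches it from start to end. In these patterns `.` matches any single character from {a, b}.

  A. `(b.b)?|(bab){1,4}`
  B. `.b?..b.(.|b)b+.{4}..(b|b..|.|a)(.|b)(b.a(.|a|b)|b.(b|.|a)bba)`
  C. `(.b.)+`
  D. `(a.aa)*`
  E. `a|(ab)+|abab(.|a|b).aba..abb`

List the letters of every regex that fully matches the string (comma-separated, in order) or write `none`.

A → no match
B → no match
C → no match
D → match
E → no match

D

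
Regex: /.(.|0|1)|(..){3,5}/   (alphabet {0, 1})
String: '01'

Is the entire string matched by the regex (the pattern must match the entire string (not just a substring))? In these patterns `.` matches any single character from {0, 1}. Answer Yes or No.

Yes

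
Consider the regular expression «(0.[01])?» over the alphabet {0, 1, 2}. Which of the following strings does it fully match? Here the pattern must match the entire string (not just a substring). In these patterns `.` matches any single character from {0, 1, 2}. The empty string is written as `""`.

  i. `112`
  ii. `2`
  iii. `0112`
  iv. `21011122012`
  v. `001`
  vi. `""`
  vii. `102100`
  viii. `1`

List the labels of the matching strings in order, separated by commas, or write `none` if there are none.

v, vi

i → no match
ii → no match
iii → no match
iv → no match
v → match
vi → match
vii → no match
viii → no match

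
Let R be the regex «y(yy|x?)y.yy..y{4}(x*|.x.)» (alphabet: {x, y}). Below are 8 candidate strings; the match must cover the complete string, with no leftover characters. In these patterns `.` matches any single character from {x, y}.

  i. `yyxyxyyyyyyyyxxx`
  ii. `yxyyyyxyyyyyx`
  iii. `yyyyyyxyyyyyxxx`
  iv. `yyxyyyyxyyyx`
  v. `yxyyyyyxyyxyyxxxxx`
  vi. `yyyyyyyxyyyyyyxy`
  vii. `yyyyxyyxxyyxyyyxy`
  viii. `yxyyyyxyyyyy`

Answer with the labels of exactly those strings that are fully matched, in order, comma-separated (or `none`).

ii, vi, viii

i → no match
ii → match
iii → no match
iv. `yyxyyyyxyyyx` → no match
v → no match
vi → match
vii → no match
viii. `yxyyyyxyyyyy` → match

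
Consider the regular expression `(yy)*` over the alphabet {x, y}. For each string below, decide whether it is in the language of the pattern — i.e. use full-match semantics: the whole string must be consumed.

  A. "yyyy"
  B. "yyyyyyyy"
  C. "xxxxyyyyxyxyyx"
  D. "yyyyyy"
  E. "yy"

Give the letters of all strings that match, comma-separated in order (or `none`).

A, B, D, E

A → match
B → match
C → no match
D → match
E → match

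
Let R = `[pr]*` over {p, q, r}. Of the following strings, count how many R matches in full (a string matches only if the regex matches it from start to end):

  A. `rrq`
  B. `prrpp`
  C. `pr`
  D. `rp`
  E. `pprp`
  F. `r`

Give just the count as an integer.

A. `rrq` → no match
B. `prrpp` → match
C. `pr` → match
D. `rp` → match
E. `pprp` → match
F. `r` → match
Total matched: 5

5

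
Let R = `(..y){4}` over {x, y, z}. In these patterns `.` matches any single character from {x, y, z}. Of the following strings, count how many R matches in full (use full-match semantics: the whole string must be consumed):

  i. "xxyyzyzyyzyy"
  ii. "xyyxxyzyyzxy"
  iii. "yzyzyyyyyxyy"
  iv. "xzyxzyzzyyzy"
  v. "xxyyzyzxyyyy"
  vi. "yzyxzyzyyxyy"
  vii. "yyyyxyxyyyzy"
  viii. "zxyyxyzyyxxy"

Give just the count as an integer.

8

i → match
ii → match
iii → match
iv → match
v → match
vi → match
vii → match
viii → match
Total matched: 8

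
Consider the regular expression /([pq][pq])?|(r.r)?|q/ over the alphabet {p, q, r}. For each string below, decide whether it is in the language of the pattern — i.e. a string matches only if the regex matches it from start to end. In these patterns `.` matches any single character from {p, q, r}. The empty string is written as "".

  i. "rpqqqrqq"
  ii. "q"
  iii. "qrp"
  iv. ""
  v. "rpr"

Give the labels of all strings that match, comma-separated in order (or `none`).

i → no match
ii → match
iii → no match
iv → match
v → match

ii, iv, v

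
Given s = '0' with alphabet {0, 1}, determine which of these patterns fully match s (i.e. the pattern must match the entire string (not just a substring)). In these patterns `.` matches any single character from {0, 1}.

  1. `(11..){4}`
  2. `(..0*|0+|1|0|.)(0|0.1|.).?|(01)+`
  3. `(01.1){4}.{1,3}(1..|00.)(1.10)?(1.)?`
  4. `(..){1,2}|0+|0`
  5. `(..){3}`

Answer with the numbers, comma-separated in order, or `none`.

4

1 → no match — must start with '11'
2 → no match
3 → no match — must start with '01'
4 → match
5 → no match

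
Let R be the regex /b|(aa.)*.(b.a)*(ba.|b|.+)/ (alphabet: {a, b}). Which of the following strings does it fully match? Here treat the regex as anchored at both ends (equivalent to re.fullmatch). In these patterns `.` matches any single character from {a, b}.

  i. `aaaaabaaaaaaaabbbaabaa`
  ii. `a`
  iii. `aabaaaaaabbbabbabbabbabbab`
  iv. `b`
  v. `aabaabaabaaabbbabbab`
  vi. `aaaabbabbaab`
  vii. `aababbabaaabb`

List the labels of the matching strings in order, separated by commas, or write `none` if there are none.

i → match
ii → no match
iii → match
iv → match
v → match
vi → match
vii → match

i, iii, iv, v, vi, vii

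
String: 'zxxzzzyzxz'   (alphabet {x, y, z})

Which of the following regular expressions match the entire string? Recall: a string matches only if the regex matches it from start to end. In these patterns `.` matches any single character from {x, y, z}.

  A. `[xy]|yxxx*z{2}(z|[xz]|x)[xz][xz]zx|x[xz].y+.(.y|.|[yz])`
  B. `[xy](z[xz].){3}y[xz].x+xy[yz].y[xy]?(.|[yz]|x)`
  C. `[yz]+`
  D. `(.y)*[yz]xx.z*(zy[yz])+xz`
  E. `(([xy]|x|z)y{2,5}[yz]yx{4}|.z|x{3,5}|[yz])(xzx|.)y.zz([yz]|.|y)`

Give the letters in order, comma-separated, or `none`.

D

A → no match
B → no match
C → no match
D → match
E → no match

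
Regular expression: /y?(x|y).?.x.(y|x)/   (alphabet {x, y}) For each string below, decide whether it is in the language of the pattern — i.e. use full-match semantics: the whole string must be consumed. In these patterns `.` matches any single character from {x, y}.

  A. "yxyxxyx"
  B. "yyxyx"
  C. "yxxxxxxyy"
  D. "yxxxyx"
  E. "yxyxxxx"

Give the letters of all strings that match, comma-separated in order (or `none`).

A → match
B → match
C → no match
D → match
E → match

A, B, D, E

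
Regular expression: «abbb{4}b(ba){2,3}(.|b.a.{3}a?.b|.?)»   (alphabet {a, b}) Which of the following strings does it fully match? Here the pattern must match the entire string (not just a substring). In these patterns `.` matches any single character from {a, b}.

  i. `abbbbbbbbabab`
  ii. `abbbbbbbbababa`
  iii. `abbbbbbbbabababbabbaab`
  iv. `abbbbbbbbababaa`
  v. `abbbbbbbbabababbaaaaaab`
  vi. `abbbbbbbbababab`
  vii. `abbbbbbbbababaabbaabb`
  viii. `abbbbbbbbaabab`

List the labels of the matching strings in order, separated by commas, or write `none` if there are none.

i, ii, iii, iv, v, vi, vii

i → match
ii → match
iii → match
iv → match
v → match
vi → match
vii → match
viii → no match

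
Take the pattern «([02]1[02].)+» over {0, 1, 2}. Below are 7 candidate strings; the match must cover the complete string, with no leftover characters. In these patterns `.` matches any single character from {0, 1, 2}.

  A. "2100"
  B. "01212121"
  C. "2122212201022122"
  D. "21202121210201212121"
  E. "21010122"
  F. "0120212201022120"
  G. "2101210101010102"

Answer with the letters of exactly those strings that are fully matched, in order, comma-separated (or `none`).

A → match
B → match
C → match
D → match
E → match
F → match
G → match

A, B, C, D, E, F, G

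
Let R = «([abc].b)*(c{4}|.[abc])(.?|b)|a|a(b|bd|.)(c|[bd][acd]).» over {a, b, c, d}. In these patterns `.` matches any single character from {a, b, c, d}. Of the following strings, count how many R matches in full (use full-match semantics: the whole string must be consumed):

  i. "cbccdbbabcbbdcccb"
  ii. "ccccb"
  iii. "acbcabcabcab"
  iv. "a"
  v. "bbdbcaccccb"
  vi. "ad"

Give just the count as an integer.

3

i → no match
ii → match
iii → match
iv → match
v → no match
vi → no match
Total matched: 3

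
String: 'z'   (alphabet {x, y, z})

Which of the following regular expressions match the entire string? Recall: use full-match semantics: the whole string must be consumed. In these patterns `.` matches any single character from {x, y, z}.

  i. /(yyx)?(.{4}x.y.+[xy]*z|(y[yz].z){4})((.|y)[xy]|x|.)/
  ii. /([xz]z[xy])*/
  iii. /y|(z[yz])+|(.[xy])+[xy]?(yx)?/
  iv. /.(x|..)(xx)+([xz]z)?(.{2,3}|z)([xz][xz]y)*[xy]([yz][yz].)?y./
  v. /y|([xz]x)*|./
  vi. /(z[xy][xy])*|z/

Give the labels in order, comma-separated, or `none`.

v, vi

i → no match
ii → no match
iii → no match
iv → no match
v → match
vi → match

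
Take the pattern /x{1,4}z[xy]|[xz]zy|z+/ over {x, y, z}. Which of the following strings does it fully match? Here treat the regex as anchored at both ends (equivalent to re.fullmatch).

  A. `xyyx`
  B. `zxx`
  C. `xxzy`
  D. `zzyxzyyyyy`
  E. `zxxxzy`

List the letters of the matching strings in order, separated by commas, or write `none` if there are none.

A → no match
B → no match
C → match
D → no match
E → no match

C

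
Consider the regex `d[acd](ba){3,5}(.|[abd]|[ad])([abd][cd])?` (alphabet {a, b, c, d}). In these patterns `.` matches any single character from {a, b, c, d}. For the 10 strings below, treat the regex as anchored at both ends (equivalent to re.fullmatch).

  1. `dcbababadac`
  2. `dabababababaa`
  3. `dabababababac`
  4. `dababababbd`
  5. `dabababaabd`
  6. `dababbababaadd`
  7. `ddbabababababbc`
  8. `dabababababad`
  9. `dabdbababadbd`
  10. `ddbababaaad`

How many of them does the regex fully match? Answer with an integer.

1 → match
2 → match
3 → match
4 → match
5 → match
6 → no match
7 → match
8 → match
9 → no match
10 → match
Total matched: 8

8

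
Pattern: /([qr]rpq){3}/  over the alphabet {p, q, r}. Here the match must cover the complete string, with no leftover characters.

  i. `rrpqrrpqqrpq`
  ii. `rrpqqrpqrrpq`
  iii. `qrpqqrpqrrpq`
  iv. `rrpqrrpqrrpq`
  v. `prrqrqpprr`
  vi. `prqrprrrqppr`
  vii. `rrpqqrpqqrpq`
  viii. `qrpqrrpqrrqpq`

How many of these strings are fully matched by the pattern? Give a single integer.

i → match
ii → match
iii → match
iv → match
v → no match — must end with `rpq`
vi → no match — must end with `rpq`
vii → match
viii → no match — must end with `rpq`
Total matched: 5

5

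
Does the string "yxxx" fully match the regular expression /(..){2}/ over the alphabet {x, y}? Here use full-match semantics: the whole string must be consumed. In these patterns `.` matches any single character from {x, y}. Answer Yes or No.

Yes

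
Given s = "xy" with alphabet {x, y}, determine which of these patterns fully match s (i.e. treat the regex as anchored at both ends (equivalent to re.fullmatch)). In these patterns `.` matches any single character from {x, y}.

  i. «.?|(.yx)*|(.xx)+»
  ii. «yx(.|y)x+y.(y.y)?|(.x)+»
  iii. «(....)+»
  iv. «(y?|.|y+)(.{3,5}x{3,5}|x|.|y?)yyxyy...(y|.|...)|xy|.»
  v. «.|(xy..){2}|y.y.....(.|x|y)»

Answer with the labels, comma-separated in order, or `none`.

i → no match
ii → no match
iii → no match
iv → match
v → no match

iv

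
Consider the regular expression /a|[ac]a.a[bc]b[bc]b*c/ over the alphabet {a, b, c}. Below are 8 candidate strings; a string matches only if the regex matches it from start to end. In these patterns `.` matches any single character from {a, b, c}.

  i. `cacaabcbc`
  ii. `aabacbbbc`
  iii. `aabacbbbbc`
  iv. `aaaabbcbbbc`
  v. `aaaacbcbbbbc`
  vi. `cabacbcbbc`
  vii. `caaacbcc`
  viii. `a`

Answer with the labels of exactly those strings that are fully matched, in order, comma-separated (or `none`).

ii, iii, iv, v, vi, vii, viii

i → no match
ii → match
iii → match
iv → match
v → match
vi → match
vii → match
viii → match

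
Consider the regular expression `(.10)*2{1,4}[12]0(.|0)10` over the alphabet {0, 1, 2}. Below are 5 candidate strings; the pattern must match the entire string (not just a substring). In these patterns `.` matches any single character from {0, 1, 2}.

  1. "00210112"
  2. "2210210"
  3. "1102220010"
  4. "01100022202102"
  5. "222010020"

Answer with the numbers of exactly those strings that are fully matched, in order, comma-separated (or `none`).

1 → no match — must end with "10"
2 → match
3 → match
4 → no match — must end with "10"
5 → no match — must end with "10"

2, 3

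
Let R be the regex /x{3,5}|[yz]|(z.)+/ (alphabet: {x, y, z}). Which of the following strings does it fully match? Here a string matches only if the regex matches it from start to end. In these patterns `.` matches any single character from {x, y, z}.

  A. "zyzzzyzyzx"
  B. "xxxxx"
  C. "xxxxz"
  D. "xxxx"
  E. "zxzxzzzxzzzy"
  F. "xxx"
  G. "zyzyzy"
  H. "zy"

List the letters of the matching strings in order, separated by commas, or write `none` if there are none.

A, B, D, E, F, G, H

A. "zyzzzyzyzx" → match
B. "xxxxx" → match
C. "xxxxz" → no match
D. "xxxx" → match
E. "zxzxzzzxzzzy" → match
F. "xxx" → match
G. "zyzyzy" → match
H. "zy" → match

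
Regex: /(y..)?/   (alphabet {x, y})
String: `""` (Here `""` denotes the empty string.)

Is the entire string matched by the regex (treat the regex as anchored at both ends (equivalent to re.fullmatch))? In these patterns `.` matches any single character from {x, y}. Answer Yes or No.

Yes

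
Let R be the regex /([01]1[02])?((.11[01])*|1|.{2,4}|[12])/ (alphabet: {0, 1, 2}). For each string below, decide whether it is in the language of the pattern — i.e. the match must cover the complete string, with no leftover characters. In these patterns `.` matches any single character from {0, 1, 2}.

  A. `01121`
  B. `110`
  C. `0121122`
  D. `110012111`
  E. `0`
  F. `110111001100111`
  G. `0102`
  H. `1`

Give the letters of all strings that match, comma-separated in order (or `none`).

A. `01121` → no match
B. `110` → match
C. `0121122` → match
D. `110012111` → no match
E. `0` → no match
F → match
G. `0102` → match
H. `1` → match

B, C, F, G, H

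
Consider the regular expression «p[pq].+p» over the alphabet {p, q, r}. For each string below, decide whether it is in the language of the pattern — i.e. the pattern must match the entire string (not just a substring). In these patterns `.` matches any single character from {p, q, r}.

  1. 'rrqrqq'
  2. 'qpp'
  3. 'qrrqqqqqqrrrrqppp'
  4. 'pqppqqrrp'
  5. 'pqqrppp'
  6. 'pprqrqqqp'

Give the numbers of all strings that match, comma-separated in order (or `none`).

1 → no match — must start with 'p'
2 → no match — must start with 'p'
3 → no match — must start with 'p'
4 → match
5 → match
6 → match

4, 5, 6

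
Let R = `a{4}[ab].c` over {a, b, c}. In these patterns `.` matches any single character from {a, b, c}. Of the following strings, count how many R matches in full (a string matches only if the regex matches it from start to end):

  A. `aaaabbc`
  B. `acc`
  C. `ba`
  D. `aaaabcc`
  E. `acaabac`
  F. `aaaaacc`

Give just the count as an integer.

3

A → match
B → no match
C → no match — must start with `a`
D → match
E → no match
F → match
Total matched: 3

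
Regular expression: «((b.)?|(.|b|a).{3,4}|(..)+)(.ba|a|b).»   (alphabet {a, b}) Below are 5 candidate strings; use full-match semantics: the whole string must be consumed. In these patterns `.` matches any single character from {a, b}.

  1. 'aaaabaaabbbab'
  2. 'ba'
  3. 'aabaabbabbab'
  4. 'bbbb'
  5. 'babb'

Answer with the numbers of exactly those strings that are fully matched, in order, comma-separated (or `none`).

1 → no match
2 → match
3 → match
4 → match
5 → match

2, 3, 4, 5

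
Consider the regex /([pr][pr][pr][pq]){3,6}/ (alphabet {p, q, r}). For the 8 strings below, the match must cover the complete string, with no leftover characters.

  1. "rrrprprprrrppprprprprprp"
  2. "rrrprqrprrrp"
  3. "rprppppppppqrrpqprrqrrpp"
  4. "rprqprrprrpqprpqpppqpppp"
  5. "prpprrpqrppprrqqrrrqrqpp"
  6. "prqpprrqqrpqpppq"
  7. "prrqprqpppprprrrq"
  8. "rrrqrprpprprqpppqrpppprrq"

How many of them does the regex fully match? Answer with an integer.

1 → match
2. "rrrprqrprrrp" → no match
3 → match
4 → match
5 → no match
6 → no match
7 → no match
8 → no match
Total matched: 3

3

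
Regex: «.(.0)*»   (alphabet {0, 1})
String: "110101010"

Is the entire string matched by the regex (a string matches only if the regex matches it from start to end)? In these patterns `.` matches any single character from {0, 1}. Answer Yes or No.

Yes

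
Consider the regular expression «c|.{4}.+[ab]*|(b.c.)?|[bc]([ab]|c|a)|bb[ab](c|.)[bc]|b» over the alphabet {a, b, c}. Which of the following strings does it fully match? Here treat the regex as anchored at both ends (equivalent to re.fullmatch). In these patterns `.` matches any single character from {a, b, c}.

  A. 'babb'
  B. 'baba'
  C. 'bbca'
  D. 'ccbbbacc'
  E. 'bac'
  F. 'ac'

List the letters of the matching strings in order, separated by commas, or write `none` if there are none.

C, D

A → no match
B → no match
C → match
D → match
E → no match
F → no match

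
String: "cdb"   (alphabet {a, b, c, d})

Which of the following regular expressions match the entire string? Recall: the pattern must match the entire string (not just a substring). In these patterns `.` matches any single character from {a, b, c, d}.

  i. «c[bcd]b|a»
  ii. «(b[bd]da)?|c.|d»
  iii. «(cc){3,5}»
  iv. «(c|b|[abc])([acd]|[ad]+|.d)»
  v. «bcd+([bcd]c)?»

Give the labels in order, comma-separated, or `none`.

i → match
ii → no match
iii → no match — must start with "cc"
iv → no match
v → no match — must start with "bcd"

i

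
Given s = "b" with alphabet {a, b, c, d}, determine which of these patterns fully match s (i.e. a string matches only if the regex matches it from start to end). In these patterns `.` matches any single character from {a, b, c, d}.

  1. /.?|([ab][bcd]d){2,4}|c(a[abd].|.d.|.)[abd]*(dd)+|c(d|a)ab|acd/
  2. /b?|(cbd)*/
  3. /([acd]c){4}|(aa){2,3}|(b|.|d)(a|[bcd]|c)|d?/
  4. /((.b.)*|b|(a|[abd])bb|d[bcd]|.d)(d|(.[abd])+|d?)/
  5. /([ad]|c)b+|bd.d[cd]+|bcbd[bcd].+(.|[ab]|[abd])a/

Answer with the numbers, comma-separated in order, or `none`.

1 → match
2 → match
3 → no match
4 → match
5 → no match

1, 2, 4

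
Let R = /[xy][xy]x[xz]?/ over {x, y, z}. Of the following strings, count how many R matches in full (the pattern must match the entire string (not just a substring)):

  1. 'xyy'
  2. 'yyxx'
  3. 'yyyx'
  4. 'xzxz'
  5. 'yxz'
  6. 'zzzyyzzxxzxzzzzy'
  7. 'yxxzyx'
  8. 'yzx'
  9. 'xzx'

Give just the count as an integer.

1

1 → no match
2 → match
3 → no match
4 → no match
5 → no match
6 → no match
7 → no match
8 → no match
9 → no match
Total matched: 1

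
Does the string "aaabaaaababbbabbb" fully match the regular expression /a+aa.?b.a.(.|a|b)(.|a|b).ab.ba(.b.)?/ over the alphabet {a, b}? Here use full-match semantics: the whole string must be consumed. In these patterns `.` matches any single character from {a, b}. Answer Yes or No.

No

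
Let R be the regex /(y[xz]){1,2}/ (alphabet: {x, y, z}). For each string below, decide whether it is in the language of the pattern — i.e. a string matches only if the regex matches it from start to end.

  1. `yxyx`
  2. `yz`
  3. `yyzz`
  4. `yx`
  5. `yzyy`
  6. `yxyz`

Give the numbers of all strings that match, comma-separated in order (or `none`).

1. `yxyx` → match
2. `yz` → match
3. `yyzz` → no match
4. `yx` → match
5. `yzyy` → no match
6. `yxyz` → match

1, 2, 4, 6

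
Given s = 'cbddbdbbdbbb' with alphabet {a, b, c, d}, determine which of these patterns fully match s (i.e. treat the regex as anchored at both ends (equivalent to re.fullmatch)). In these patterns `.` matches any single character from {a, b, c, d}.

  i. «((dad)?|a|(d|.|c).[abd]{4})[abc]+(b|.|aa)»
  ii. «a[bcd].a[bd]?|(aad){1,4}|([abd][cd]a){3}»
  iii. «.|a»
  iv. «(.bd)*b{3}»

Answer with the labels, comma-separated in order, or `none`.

i → no match
ii → no match
iii → no match
iv → match

iv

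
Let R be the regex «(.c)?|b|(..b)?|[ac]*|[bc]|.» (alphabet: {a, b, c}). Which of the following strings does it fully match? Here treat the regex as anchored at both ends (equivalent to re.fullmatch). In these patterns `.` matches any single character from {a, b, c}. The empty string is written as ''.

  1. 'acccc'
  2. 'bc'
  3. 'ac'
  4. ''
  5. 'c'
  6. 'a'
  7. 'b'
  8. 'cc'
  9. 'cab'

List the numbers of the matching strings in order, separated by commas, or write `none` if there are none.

1 → match
2 → match
3 → match
4 → match
5 → match
6 → match
7 → match
8 → match
9 → match

1, 2, 3, 4, 5, 6, 7, 8, 9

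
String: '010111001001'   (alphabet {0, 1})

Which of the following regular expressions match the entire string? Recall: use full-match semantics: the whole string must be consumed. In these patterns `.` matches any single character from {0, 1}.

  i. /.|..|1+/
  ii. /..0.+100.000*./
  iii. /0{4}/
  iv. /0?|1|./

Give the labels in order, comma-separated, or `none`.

ii

i → no match
ii → match
iii → no match — must end with '0'
iv → no match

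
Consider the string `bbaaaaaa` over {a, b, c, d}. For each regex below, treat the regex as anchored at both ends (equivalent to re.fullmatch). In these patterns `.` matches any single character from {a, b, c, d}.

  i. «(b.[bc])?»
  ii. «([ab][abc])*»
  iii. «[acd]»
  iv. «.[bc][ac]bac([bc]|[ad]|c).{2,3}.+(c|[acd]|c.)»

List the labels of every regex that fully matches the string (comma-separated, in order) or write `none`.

ii

i → no match
ii → match
iii → no match
iv → no match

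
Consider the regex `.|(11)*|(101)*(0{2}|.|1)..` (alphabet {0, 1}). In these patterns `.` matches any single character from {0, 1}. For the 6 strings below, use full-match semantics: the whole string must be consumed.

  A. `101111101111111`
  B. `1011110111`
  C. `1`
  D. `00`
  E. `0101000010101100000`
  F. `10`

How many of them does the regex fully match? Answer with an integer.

1

A → no match
B. `1011110111` → no match
C. `1` → match
D. `00` → no match
E → no match
F. `10` → no match
Total matched: 1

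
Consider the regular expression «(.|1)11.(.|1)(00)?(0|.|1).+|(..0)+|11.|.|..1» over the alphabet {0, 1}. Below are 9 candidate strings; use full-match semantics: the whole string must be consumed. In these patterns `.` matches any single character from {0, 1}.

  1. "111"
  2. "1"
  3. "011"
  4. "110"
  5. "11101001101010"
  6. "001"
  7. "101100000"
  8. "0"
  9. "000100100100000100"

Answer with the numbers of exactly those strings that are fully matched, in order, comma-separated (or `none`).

1, 2, 3, 4, 5, 6, 8, 9

1 → match
2 → match
3 → match
4 → match
5 → match
6 → match
7 → no match
8 → match
9 → match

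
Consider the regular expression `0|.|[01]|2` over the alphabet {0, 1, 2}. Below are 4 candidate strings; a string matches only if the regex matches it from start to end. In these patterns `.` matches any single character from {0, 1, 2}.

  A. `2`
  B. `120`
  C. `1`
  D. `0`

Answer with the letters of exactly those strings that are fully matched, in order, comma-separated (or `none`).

A, C, D

A → match
B → no match
C → match
D → match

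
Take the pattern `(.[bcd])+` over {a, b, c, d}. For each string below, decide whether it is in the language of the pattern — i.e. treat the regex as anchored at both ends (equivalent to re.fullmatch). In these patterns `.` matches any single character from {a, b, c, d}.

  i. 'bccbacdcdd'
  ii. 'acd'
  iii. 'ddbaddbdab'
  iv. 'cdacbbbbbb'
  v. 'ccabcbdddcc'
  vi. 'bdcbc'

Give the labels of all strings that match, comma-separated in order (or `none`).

i → match
ii → no match
iii → no match
iv → match
v → no match
vi → no match

i, iv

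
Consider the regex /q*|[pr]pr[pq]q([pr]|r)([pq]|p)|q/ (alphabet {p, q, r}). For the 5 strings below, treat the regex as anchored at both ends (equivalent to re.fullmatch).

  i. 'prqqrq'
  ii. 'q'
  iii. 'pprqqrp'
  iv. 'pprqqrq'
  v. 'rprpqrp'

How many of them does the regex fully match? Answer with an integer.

i. 'prqqrq' → no match
ii. 'q' → match
iii. 'pprqqrp' → match
iv. 'pprqqrq' → match
v. 'rprpqrp' → match
Total matched: 4

4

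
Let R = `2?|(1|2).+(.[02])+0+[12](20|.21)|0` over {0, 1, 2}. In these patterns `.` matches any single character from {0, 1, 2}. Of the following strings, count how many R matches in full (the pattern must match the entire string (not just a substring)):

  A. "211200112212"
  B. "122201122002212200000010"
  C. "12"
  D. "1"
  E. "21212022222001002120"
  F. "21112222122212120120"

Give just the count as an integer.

A → no match
B → no match
C → no match
D → no match
E → no match
F → match
Total matched: 1

1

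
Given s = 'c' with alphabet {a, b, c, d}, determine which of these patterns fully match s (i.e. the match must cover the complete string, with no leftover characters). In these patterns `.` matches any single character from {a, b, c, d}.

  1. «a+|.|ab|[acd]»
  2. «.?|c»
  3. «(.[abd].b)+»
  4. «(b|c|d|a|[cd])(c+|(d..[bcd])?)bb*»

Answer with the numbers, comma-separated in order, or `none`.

1 → match
2 → match
3 → no match — must end with 'b'
4 → no match

1, 2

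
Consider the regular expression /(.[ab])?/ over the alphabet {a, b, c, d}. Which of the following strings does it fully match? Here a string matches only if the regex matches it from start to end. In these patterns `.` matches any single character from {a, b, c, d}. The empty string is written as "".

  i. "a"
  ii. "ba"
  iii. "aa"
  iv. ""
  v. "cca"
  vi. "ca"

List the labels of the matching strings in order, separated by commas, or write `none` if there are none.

i → no match
ii → match
iii → match
iv → match
v → no match
vi → match

ii, iii, iv, vi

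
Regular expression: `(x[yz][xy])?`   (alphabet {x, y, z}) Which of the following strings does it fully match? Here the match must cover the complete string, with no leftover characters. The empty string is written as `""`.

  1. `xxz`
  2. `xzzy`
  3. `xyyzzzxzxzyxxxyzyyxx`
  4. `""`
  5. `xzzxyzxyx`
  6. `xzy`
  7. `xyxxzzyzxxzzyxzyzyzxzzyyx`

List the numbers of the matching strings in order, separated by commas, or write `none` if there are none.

4, 6

1 → no match
2 → no match
3 → no match
4 → match
5 → no match
6 → match
7 → no match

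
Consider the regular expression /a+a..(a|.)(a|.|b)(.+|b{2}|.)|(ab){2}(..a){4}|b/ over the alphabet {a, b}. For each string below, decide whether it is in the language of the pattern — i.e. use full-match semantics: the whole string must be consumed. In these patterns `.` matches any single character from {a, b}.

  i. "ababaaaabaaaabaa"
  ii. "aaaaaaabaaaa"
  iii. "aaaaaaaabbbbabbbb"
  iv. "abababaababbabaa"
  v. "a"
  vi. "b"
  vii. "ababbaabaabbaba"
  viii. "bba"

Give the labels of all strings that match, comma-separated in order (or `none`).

i → match
ii → match
iii → match
iv → match
v → no match
vi → match
vii → no match
viii → no match

i, ii, iii, iv, vi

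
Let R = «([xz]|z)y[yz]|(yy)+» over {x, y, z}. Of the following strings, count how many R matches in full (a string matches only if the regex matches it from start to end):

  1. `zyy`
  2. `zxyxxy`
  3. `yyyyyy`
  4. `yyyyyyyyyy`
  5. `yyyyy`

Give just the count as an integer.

3

1 → match
2 → no match
3 → match
4 → match
5 → no match
Total matched: 3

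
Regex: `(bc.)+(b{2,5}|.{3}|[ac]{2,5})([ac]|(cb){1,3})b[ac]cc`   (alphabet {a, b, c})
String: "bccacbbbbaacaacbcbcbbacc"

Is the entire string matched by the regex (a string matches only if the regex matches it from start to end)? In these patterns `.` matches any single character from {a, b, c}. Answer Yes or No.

No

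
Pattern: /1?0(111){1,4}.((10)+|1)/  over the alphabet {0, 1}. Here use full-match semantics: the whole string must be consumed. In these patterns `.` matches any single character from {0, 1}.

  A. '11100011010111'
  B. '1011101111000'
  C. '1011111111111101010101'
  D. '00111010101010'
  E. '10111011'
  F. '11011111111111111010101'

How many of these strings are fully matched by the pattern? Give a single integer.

0

A → no match
B → no match
C → no match
D → no match
E → no match
F → no match
Total matched: 0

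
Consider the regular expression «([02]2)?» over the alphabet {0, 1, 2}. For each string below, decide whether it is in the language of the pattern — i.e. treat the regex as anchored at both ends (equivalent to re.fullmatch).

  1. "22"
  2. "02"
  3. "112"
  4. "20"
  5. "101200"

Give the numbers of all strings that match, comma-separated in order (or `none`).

1 → match
2 → match
3 → no match
4 → no match
5 → no match

1, 2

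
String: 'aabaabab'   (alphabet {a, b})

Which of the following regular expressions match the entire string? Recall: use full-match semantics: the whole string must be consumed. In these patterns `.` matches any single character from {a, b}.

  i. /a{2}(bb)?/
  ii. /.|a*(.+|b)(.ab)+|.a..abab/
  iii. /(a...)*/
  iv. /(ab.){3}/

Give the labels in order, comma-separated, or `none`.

i → no match
ii → match
iii → match
iv → no match — must start with 'ab'

ii, iii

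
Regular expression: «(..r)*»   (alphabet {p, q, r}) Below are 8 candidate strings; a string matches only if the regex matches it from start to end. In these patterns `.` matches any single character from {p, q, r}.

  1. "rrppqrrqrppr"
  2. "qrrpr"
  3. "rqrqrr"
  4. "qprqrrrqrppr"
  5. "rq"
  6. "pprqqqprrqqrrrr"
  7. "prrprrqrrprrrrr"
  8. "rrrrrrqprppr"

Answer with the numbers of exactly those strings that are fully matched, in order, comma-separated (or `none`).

1 → no match
2 → no match
3 → match
4 → match
5 → no match
6 → no match
7 → match
8 → match

3, 4, 7, 8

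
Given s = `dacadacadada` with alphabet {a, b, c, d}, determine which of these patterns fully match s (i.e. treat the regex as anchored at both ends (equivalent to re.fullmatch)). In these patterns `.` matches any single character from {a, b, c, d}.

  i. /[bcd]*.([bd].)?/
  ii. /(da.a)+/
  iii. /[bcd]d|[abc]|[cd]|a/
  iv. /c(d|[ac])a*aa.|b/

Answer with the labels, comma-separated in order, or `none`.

i → no match
ii → match
iii → no match
iv → no match

ii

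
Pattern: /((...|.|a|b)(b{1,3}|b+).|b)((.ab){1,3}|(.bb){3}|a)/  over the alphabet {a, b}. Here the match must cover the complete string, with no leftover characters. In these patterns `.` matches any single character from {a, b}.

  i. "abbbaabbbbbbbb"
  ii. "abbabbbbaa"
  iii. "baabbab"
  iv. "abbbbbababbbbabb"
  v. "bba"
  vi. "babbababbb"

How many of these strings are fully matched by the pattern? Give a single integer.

2

i → match
ii. "abbabbbbaa" → no match
iii. "baabbab" → match
iv → no match
v. "bba" → no match
vi. "babbababbb" → no match
Total matched: 2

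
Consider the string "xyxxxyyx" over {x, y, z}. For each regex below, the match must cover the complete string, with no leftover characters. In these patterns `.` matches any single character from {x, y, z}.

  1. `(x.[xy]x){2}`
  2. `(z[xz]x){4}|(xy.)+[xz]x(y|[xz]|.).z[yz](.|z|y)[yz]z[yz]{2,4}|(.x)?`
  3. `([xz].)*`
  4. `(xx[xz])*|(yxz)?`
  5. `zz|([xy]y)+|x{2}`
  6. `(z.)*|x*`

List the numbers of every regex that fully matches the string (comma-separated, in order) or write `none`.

1

1 → match
2 → no match
3 → no match
4 → no match
5 → no match
6 → no match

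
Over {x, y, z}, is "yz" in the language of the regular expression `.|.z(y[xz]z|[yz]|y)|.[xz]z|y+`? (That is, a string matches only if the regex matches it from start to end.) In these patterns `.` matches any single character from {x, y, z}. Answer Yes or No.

No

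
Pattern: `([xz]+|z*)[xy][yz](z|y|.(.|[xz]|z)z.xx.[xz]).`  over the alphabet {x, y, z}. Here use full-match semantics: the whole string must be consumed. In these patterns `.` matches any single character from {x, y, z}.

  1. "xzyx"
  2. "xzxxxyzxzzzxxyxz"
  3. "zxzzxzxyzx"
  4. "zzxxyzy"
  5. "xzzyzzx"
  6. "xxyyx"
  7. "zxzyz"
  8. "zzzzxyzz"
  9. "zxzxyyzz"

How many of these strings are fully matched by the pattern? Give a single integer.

9

1 → match
2 → match
3 → match
4 → match
5 → match
6 → match
7 → match
8 → match
9 → match
Total matched: 9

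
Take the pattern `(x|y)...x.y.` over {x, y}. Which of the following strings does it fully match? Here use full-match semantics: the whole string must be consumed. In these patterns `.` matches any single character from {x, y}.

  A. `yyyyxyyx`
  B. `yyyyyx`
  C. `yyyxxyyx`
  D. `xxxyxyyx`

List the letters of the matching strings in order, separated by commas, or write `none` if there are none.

A, C, D

A → match
B → no match
C → match
D → match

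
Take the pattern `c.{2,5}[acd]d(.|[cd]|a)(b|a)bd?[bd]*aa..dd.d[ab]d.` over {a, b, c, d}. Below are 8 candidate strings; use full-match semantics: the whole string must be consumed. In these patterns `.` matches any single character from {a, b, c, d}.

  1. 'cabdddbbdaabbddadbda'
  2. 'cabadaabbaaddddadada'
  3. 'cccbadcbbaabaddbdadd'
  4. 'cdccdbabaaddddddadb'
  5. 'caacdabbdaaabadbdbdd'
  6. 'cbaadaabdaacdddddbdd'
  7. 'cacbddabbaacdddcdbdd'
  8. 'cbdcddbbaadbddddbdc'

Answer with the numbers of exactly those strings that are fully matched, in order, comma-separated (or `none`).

1, 2, 3, 4, 6, 7, 8

1 → match
2 → match
3 → match
4 → match
5 → no match
6 → match
7 → match
8 → match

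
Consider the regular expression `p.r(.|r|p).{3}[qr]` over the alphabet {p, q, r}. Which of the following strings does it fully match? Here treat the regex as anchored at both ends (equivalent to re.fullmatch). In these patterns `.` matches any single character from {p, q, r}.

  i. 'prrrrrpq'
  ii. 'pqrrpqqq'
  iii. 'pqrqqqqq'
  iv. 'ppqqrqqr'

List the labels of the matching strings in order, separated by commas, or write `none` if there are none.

i → match
ii → match
iii → match
iv → no match

i, ii, iii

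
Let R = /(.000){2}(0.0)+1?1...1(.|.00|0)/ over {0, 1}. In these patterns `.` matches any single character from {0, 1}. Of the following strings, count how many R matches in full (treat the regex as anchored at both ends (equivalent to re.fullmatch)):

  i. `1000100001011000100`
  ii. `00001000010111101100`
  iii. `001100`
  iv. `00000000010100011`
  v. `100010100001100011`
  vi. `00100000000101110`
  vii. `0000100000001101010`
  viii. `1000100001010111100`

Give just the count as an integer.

i → no match
ii → match
iii → no match
iv → match
v → no match
vi → no match
vii → no match
viii → match
Total matched: 3

3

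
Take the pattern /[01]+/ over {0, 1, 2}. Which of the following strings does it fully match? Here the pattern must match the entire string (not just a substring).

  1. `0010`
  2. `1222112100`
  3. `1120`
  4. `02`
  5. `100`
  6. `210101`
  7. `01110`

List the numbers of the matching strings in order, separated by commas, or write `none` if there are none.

1 → match
2 → no match
3 → no match
4 → no match
5 → match
6 → no match
7 → match

1, 5, 7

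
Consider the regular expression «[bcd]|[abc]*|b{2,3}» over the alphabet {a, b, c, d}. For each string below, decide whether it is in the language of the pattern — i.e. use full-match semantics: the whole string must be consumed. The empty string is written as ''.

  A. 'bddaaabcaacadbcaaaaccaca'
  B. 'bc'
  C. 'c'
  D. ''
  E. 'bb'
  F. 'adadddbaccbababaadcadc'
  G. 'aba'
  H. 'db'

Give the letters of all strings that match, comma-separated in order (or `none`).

A → no match
B → match
C → match
D → match
E → match
F → no match
G → match
H → no match

B, C, D, E, G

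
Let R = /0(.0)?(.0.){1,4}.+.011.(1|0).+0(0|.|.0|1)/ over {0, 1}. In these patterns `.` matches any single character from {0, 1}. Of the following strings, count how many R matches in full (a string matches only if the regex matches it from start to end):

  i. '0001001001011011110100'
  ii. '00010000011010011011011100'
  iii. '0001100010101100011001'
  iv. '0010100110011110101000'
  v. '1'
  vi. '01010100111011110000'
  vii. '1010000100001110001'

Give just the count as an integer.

i → match
ii → match
iii → match
iv → no match
v → no match — must start with '0'
vi → match
vii → no match — must start with '0'
Total matched: 4

4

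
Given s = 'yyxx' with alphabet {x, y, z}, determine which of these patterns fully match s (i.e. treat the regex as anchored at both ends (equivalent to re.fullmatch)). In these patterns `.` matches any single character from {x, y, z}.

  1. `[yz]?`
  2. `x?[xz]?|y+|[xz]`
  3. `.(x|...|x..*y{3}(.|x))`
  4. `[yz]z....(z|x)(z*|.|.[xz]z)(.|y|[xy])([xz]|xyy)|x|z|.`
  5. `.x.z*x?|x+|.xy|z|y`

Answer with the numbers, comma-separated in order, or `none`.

3

1 → no match
2 → no match
3 → match
4 → no match
5 → no match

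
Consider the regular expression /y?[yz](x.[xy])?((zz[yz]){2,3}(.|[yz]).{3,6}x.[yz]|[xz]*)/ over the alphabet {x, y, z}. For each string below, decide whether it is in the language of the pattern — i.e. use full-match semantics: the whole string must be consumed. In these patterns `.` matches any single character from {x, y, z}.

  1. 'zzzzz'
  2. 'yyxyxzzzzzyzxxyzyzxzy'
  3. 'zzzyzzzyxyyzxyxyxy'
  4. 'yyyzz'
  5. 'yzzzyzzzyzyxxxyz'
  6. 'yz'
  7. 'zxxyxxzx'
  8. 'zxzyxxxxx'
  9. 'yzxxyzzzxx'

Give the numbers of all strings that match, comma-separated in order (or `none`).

1, 2, 5, 6, 7, 8, 9

1 → match
2 → match
3 → no match
4 → no match
5 → match
6 → match
7 → match
8 → match
9 → match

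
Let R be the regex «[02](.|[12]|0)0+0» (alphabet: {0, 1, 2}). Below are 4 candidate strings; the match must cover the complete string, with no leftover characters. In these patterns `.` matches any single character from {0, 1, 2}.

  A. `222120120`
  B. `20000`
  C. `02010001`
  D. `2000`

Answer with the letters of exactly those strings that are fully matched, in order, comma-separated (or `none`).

B, D

A → no match — must end with `00`
B → match
C → no match — must end with `00`
D → match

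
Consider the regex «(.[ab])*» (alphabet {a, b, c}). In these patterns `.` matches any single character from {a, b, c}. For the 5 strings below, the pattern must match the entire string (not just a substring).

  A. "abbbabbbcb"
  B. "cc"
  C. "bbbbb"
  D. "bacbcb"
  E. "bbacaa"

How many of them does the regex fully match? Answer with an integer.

A. "abbbabbbcb" → match
B. "cc" → no match
C. "bbbbb" → no match
D. "bacbcb" → match
E. "bbacaa" → no match
Total matched: 2

2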